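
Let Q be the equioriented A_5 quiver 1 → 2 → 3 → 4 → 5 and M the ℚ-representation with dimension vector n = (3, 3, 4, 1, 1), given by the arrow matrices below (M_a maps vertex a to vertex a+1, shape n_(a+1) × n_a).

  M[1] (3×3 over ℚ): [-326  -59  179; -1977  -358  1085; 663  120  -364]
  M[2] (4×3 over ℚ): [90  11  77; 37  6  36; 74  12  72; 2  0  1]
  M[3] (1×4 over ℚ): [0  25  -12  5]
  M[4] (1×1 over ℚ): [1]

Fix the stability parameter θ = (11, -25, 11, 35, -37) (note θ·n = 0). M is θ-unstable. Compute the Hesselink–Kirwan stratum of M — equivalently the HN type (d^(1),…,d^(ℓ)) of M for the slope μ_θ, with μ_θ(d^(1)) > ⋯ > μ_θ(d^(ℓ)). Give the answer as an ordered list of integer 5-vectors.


Barcode: M ≅ I[1,3]^2, I[1,5], I[3,3]. HN layers by μ_θ (3 steps, strictly decreasing):
  μ^(1)=11; μ^(2)=3; μ^(3)=-7

((0, 0, 3, 0, 0); (0, 0, 1, 1, 1); (3, 3, 0, 0, 0))


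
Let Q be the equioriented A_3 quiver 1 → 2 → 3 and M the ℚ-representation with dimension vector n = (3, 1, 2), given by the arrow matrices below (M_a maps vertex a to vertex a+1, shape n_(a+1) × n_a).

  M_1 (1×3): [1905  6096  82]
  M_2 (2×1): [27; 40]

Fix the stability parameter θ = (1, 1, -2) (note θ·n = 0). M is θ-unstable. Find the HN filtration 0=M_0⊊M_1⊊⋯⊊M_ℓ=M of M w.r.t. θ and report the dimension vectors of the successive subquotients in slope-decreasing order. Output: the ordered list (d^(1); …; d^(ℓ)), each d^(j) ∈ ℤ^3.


Barcode: M ≅ I[1,1]^2, I[1,3], I[3,3]. HN layers by μ_θ (3 steps, strictly decreasing):
  μ^(1)=1; μ^(2)=0; μ^(3)=-2

((2, 0, 0); (1, 1, 1); (0, 0, 1))


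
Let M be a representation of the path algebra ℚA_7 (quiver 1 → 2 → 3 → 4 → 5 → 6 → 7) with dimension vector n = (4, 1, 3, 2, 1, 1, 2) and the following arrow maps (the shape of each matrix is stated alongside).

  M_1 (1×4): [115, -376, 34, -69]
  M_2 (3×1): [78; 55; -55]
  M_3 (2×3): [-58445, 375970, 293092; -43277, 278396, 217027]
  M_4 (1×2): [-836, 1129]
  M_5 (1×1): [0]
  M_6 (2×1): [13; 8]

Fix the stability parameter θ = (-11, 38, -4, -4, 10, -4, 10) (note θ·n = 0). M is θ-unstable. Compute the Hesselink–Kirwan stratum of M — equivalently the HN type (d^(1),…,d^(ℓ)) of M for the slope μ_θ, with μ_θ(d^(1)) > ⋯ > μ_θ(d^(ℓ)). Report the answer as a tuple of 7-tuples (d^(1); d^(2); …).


Interval decomposition of M: I[1,1]^3, I[1,5], I[3,3], I[3,4], I[6,7], I[7,7].
HN type (ℓ=3): μ^(1)=10; μ^(2)=-4; μ^(3)=-11

((0, 1, 1, 1, 1, 0, 2); (0, 0, 2, 1, 0, 1, 0); (4, 0, 0, 0, 0, 0, 0))


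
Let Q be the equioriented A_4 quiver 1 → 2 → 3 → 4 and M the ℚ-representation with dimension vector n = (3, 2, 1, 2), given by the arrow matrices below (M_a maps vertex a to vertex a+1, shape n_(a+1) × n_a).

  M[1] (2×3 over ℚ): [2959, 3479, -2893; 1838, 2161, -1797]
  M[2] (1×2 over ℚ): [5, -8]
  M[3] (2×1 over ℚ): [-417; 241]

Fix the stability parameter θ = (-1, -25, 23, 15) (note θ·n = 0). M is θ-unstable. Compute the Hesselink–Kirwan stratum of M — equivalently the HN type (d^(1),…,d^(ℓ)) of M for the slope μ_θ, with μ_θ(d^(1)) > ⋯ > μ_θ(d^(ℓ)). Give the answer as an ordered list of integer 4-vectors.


Barcode: M ≅ I[1,1], I[1,2], I[1,4], I[4,4]. HN layers by μ_θ (4 steps, strictly decreasing):
  μ^(1)=19; μ^(2)=15; μ^(3)=-1; μ^(4)=-13

((0, 0, 1, 1); (0, 0, 0, 1); (1, 0, 0, 0); (2, 2, 0, 0))


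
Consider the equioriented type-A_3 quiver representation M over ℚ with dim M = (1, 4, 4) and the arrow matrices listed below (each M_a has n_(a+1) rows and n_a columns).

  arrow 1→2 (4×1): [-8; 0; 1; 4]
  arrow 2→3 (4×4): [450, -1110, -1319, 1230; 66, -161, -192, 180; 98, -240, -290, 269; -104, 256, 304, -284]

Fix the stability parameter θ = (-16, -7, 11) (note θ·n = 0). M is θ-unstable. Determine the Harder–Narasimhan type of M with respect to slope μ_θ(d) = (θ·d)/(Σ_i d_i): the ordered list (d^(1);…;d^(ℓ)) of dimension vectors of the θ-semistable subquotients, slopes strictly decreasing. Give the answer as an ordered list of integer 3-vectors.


Barcode: M ≅ I[1,3], I[2,2], I[2,3]^2, I[3,3]. HN layers by μ_θ (3 steps, strictly decreasing):
  μ^(1)=11; μ^(2)=-7; μ^(3)=-16

((0, 0, 4); (0, 4, 0); (1, 0, 0))


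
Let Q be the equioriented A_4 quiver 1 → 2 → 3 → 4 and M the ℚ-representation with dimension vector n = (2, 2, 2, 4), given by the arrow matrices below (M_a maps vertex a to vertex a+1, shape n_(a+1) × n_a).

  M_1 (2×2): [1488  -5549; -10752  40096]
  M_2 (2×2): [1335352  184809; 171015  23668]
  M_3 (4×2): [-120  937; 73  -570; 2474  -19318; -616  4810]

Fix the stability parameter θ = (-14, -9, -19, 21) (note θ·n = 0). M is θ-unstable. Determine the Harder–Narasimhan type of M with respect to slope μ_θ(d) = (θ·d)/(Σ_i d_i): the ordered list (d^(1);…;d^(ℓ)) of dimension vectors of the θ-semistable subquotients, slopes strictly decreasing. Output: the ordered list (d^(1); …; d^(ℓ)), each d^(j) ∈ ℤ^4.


Interval decomposition of M: I[1,1], I[1,4], I[2,4], I[4,4]^2.
HN type (ℓ=2): μ^(1)=21; μ^(2)=-14

((0, 0, 0, 4); (2, 2, 2, 0))


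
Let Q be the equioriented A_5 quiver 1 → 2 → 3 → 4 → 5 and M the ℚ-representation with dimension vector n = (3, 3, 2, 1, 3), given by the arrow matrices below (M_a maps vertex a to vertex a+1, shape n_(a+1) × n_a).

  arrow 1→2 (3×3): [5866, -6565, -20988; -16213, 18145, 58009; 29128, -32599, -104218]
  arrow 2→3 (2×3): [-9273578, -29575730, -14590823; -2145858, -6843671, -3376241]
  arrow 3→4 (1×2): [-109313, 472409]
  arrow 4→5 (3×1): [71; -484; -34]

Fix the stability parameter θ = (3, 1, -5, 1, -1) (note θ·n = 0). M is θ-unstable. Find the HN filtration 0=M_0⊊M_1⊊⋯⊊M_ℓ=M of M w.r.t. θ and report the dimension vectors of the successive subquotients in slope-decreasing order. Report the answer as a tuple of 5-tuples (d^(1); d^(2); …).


Barcode: M ≅ I[1,1], I[1,3], I[1,5], I[2,2], I[5,5]^2. HN layers by μ_θ (5 steps, strictly decreasing):
  μ^(1)=3; μ^(2)=1; μ^(3)=0; μ^(4)=-1/3; μ^(5)=-1

((1, 0, 0, 0, 0); (0, 1, 0, 0, 0); (0, 0, 0, 1, 1); (2, 2, 2, 0, 0); (0, 0, 0, 0, 2))


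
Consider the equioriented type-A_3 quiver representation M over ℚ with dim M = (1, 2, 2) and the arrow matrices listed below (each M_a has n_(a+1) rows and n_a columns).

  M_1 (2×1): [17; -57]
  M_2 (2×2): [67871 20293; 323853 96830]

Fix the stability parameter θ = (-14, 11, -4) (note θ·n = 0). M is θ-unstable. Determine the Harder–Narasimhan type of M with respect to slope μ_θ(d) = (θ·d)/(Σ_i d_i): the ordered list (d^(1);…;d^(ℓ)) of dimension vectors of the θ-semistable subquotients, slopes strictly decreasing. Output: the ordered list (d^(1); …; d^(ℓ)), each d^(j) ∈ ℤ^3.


Via rank(M_{q-1}∘⋯∘M_p): M ≅ I[1,3], I[2,3].
μ_θ-semistable layers: μ^(1)=7/2; μ^(2)=-14

((0, 2, 2); (1, 0, 0))


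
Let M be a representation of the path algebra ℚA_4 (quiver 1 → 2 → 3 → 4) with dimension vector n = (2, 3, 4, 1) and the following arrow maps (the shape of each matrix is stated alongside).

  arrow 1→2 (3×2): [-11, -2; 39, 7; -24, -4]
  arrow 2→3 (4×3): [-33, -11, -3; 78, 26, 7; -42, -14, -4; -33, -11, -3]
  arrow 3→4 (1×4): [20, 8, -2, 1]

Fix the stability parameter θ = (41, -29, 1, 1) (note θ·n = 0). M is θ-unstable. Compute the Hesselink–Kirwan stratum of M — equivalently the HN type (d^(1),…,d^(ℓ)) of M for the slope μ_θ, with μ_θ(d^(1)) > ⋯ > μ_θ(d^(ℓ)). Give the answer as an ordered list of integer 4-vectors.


Barcode: M ≅ I[1,2], I[1,4], I[2,3], I[3,3]^2. HN layers by μ_θ (4 steps, strictly decreasing):
  μ^(1)=6; μ^(2)=7/2; μ^(3)=1; μ^(4)=-29

((1, 1, 0, 0); (1, 1, 1, 1); (0, 0, 3, 0); (0, 1, 0, 0))


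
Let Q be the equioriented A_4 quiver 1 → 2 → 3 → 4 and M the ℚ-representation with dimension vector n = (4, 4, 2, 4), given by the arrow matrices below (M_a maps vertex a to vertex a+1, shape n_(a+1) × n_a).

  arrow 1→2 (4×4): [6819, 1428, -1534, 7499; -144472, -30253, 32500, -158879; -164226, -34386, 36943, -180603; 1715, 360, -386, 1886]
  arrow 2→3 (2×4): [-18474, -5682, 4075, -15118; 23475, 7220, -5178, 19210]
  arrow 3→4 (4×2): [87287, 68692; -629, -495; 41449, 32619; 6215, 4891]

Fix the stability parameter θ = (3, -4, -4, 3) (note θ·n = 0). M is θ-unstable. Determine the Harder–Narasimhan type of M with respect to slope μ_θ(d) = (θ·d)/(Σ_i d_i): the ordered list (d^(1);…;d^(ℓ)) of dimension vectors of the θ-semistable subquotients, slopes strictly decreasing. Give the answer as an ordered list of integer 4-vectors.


Via rank(M_{q-1}∘⋯∘M_p): M ≅ I[1,2]^2, I[1,4]^2, I[4,4]^2.
μ_θ-semistable layers: μ^(1)=3; μ^(2)=-1/2; μ^(3)=-5/3

((0, 0, 0, 4); (2, 2, 0, 0); (2, 2, 2, 0))


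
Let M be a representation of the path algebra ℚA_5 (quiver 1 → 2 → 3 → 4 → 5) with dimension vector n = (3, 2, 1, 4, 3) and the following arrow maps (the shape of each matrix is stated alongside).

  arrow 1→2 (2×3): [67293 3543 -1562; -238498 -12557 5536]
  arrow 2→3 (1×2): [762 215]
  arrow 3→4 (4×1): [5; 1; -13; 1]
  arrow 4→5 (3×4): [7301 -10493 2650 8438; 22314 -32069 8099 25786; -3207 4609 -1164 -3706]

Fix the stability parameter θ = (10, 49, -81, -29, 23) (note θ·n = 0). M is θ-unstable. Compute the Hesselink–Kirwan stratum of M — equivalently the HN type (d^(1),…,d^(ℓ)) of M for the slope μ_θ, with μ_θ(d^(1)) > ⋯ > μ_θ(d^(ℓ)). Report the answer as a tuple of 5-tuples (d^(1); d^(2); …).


Interval decomposition of M: I[1,1], I[1,2], I[1,4], I[4,5]^3.
HN type (ℓ=5): μ^(1)=49; μ^(2)=23; μ^(3)=10; μ^(4)=-51/4; μ^(5)=-29

((0, 1, 0, 0, 0); (0, 0, 0, 0, 3); (2, 0, 0, 0, 0); (1, 1, 1, 1, 0); (0, 0, 0, 3, 0))


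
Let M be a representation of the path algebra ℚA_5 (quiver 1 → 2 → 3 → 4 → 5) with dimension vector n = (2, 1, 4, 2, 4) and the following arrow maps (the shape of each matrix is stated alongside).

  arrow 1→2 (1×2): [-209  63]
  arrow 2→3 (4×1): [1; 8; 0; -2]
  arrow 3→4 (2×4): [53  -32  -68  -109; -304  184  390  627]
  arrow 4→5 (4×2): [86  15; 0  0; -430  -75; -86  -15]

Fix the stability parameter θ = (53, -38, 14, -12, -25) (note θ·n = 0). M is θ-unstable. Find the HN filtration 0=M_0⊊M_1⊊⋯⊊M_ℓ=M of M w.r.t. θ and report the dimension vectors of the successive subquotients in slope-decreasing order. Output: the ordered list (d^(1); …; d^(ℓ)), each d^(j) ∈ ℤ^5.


Interval decomposition of M: I[1,1], I[1,4], I[3,3]^2, I[3,5], I[5,5]^3.
HN type (ℓ=5): μ^(1)=53; μ^(2)=14; μ^(3)=17/4; μ^(4)=-23/3; μ^(5)=-25

((1, 0, 0, 0, 0); (0, 0, 2, 0, 0); (1, 1, 1, 1, 0); (0, 0, 1, 1, 1); (0, 0, 0, 0, 3))


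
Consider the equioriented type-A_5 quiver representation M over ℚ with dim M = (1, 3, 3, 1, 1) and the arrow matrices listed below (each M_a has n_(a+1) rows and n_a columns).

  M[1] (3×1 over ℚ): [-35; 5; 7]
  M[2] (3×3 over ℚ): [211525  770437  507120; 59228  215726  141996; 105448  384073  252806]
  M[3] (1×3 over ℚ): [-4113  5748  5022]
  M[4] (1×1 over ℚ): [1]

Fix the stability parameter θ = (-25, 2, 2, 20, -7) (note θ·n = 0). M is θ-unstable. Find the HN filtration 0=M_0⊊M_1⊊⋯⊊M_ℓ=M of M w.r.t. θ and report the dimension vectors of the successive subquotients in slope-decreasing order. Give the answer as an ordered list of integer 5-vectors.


Barcode: M ≅ I[1,3], I[2,2], I[2,5], I[3,3]. HN layers by μ_θ (3 steps, strictly decreasing):
  μ^(1)=13/2; μ^(2)=2; μ^(3)=-25

((0, 0, 0, 1, 1); (0, 3, 3, 0, 0); (1, 0, 0, 0, 0))


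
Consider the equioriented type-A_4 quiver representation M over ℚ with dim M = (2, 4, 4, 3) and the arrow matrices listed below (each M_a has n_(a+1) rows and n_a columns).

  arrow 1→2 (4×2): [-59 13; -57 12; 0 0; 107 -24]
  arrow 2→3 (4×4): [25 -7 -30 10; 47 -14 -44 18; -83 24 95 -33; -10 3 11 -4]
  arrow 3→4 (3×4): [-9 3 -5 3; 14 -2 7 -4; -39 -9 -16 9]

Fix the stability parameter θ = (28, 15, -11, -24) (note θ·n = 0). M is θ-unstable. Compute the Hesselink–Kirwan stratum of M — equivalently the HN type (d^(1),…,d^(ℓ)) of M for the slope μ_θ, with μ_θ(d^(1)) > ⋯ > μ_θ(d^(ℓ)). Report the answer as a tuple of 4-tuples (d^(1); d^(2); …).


Via rank(M_{q-1}∘⋯∘M_p): M ≅ I[1,4]^2, I[2,3], I[2,4].
μ_θ-semistable layers: μ^(1)=2; μ^(2)=-20/3

((2, 3, 3, 2); (0, 1, 1, 1))


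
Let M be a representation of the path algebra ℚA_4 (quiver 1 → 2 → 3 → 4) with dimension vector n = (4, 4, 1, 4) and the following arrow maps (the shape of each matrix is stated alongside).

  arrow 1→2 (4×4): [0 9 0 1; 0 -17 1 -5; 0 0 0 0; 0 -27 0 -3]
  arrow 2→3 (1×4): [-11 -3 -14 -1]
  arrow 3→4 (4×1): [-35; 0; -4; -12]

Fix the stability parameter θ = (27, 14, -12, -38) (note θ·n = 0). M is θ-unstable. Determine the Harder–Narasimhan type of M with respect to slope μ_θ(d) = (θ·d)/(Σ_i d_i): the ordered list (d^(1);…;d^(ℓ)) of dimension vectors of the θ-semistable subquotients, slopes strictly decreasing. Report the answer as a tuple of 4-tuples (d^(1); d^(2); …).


Barcode: M ≅ I[1,1]^2, I[1,2], I[1,4], I[2,2]^2, I[4,4]^3. HN layers by μ_θ (5 steps, strictly decreasing):
  μ^(1)=27; μ^(2)=41/2; μ^(3)=14; μ^(4)=-9/4; μ^(5)=-38

((2, 0, 0, 0); (1, 1, 0, 0); (0, 2, 0, 0); (1, 1, 1, 1); (0, 0, 0, 3))


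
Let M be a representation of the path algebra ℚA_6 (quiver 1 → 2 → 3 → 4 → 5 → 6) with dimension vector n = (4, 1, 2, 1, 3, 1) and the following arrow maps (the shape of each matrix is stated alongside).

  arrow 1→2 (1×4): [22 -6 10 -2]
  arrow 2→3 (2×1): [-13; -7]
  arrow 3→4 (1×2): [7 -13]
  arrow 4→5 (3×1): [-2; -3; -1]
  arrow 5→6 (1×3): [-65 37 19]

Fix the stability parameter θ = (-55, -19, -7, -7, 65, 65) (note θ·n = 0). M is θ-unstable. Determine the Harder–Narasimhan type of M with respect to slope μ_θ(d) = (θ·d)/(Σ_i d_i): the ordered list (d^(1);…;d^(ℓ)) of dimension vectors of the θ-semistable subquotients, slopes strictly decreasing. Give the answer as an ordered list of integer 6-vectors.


Via rank(M_{q-1}∘⋯∘M_p): M ≅ I[1,1]^3, I[1,3], I[3,5], I[5,5], I[5,6].
μ_θ-semistable layers: μ^(1)=65; μ^(2)=-7; μ^(3)=-19; μ^(4)=-55

((0, 0, 0, 0, 3, 1); (0, 0, 2, 1, 0, 0); (0, 1, 0, 0, 0, 0); (4, 0, 0, 0, 0, 0))


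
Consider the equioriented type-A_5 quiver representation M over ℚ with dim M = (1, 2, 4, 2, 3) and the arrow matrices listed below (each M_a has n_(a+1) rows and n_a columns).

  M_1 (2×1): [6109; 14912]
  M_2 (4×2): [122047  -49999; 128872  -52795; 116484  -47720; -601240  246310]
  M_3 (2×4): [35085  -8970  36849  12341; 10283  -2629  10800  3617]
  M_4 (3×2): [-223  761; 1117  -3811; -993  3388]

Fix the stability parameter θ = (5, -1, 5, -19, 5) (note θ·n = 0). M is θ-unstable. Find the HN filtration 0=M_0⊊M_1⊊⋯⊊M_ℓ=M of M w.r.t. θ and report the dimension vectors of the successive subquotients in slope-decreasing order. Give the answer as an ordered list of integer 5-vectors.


Interval decomposition of M: I[1,5], I[2,5], I[3,3]^2, I[5,5].
HN type (ℓ=3): μ^(1)=5; μ^(2)=-5/2; μ^(3)=-5

((0, 0, 2, 0, 3); (1, 1, 1, 1, 0); (0, 1, 1, 1, 0))


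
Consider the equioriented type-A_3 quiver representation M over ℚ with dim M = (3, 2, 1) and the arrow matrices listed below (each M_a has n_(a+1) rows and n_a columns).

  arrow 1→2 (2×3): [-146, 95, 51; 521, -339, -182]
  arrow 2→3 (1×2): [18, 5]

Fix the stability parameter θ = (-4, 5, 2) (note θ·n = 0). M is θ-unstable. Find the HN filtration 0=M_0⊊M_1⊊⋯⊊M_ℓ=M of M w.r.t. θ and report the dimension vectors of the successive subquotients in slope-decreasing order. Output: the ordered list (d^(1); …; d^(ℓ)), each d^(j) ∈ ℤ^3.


Barcode: M ≅ I[1,1], I[1,2], I[1,3]. HN layers by μ_θ (3 steps, strictly decreasing):
  μ^(1)=5; μ^(2)=7/2; μ^(3)=-4

((0, 1, 0); (0, 1, 1); (3, 0, 0))


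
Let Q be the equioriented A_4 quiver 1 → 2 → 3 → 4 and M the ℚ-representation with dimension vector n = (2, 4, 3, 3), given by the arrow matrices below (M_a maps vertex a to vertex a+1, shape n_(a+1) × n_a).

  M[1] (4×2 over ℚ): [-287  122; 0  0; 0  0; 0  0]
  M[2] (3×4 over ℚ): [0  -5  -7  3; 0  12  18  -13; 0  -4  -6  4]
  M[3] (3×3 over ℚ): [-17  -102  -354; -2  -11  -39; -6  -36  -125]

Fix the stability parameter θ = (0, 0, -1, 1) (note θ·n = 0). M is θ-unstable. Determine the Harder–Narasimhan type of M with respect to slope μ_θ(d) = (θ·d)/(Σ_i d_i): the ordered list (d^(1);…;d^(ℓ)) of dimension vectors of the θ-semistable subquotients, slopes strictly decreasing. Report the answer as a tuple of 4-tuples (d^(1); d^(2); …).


Barcode: M ≅ I[1,1], I[1,2], I[2,4]^3. HN layers by μ_θ (3 steps, strictly decreasing):
  μ^(1)=1; μ^(2)=0; μ^(3)=-1/2

((0, 0, 0, 3); (2, 1, 0, 0); (0, 3, 3, 0))


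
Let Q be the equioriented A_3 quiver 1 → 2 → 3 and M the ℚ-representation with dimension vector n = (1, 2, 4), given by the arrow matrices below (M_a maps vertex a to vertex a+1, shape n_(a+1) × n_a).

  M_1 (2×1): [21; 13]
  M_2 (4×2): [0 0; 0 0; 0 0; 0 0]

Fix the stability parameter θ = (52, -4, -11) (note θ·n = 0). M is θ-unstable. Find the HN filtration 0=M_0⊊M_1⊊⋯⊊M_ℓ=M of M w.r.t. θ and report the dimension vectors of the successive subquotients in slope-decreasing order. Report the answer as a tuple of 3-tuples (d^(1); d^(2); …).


Via rank(M_{q-1}∘⋯∘M_p): M ≅ I[1,2], I[2,2], I[3,3]^4.
μ_θ-semistable layers: μ^(1)=24; μ^(2)=-4; μ^(3)=-11

((1, 1, 0); (0, 1, 0); (0, 0, 4))


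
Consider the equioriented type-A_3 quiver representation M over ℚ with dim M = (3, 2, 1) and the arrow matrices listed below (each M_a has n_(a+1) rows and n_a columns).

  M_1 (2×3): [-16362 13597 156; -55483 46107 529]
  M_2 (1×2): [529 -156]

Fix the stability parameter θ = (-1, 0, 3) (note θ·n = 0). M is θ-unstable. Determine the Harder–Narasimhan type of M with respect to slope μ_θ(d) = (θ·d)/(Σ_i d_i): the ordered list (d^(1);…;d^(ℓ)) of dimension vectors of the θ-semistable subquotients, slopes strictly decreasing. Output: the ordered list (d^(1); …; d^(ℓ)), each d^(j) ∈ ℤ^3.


Barcode: M ≅ I[1,1], I[1,2], I[1,3]. HN layers by μ_θ (3 steps, strictly decreasing):
  μ^(1)=3; μ^(2)=0; μ^(3)=-1

((0, 0, 1); (0, 2, 0); (3, 0, 0))


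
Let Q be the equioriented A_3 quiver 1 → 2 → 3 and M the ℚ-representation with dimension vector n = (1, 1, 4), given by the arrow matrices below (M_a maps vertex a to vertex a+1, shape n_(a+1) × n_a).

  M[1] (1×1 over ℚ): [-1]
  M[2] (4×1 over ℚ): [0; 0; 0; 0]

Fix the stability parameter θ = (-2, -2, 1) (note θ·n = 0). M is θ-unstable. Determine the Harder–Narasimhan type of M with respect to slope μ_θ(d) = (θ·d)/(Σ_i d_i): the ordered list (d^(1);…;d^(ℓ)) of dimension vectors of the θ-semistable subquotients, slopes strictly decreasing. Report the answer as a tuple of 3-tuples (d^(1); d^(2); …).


Via rank(M_{q-1}∘⋯∘M_p): M ≅ I[1,2], I[3,3]^4.
μ_θ-semistable layers: μ^(1)=1; μ^(2)=-2

((0, 0, 4); (1, 1, 0))


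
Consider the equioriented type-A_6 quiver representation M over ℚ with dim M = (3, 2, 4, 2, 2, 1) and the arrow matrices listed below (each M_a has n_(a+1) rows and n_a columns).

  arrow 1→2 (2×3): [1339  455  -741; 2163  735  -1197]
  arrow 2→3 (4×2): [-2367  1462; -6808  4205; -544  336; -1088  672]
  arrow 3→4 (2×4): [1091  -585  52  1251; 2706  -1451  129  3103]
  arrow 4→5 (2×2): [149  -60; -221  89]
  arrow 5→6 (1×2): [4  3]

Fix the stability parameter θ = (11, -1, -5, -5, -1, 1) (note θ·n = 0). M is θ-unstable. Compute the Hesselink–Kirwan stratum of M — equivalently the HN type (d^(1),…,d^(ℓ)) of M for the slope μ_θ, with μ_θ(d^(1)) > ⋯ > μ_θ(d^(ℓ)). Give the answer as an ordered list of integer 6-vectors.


Via rank(M_{q-1}∘⋯∘M_p): M ≅ I[1,1]^2, I[1,6], I[2,5], I[3,3]^2.
μ_θ-semistable layers: μ^(1)=11; μ^(2)=1; μ^(3)=-1/5; μ^(4)=-1; μ^(5)=-11/3; μ^(6)=-5

((2, 0, 0, 0, 0, 0); (0, 0, 0, 0, 0, 1); (1, 1, 1, 1, 1, 0); (0, 0, 0, 0, 1, 0); (0, 1, 1, 1, 0, 0); (0, 0, 2, 0, 0, 0))


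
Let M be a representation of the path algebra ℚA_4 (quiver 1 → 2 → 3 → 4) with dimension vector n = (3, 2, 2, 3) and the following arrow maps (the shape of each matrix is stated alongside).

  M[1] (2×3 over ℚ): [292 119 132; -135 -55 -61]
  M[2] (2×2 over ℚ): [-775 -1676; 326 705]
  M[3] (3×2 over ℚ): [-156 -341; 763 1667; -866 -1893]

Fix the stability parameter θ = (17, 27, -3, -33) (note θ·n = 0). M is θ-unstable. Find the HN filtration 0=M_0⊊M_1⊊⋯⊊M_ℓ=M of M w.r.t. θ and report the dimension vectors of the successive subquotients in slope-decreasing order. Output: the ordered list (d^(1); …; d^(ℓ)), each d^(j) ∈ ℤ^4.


Barcode: M ≅ I[1,1], I[1,4]^2, I[4,4]. HN layers by μ_θ (3 steps, strictly decreasing):
  μ^(1)=17; μ^(2)=2; μ^(3)=-33

((1, 0, 0, 0); (2, 2, 2, 2); (0, 0, 0, 1))


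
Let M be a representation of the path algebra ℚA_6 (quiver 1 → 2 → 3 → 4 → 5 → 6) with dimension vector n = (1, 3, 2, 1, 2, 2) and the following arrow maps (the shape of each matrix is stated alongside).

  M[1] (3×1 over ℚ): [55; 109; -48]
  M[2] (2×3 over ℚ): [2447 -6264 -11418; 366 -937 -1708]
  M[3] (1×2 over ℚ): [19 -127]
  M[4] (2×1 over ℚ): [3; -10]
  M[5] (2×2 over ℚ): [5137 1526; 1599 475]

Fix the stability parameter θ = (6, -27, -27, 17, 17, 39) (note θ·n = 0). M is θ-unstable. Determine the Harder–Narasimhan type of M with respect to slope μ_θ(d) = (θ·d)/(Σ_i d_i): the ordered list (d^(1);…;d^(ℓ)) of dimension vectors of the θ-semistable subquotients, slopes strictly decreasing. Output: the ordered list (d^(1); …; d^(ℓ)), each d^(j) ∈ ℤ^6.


Interval decomposition of M: I[1,3], I[2,2], I[2,6], I[5,6].
HN type (ℓ=4): μ^(1)=39; μ^(2)=17; μ^(3)=-16; μ^(4)=-27

((0, 0, 0, 0, 0, 2); (0, 0, 0, 1, 2, 0); (1, 1, 1, 0, 0, 0); (0, 2, 1, 0, 0, 0))


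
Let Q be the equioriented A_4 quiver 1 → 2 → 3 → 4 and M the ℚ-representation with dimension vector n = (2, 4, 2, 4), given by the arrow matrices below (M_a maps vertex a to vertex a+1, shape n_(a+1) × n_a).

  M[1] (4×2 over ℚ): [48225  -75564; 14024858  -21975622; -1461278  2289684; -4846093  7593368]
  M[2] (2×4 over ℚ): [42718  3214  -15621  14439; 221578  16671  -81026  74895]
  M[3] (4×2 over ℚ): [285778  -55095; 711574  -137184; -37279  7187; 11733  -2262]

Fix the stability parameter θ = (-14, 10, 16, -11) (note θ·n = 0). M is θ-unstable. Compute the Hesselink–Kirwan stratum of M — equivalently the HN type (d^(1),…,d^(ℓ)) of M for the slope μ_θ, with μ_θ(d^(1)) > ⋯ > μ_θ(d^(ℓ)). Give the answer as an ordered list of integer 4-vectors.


Via rank(M_{q-1}∘⋯∘M_p): M ≅ I[1,4]^2, I[2,2]^2, I[4,4]^2.
μ_θ-semistable layers: μ^(1)=10; μ^(2)=5; μ^(3)=-11; μ^(4)=-14

((0, 2, 0, 0); (0, 2, 2, 2); (0, 0, 0, 2); (2, 0, 0, 0))


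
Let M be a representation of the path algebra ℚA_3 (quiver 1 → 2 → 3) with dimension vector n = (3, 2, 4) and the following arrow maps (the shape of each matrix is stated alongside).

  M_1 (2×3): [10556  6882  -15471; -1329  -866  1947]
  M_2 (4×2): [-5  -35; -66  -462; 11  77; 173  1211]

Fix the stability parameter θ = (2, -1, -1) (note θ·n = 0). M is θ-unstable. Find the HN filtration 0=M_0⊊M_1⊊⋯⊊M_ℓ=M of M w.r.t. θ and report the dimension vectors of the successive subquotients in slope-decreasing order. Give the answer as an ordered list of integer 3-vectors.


Via rank(M_{q-1}∘⋯∘M_p): M ≅ I[1,1], I[1,2], I[1,3], I[3,3]^3.
μ_θ-semistable layers: μ^(1)=2; μ^(2)=1/2; μ^(3)=0; μ^(4)=-1

((1, 0, 0); (1, 1, 0); (1, 1, 1); (0, 0, 3))


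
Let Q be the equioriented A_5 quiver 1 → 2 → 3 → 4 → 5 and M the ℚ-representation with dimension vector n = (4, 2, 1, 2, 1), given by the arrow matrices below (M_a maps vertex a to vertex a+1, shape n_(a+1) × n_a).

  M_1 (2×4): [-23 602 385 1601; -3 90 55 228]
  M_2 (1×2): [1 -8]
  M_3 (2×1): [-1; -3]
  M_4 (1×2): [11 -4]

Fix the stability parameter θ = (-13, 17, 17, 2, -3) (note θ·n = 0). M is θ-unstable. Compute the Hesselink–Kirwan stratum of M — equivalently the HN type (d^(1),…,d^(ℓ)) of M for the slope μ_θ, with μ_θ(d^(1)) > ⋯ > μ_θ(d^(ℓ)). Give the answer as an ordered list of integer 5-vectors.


Barcode: M ≅ I[1,1]^2, I[1,2], I[1,5], I[4,4]. HN layers by μ_θ (4 steps, strictly decreasing):
  μ^(1)=17; μ^(2)=33/4; μ^(3)=2; μ^(4)=-13

((0, 1, 0, 0, 0); (0, 1, 1, 1, 1); (0, 0, 0, 1, 0); (4, 0, 0, 0, 0))


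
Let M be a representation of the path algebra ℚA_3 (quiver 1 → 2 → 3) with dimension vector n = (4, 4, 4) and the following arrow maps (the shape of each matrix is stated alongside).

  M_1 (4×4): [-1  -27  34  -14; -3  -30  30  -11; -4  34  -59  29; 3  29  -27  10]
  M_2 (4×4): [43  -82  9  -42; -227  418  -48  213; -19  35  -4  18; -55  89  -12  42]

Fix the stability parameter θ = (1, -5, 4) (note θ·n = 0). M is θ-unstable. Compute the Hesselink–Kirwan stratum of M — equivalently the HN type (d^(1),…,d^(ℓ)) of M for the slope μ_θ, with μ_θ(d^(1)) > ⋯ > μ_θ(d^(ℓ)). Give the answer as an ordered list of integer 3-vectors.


Barcode: M ≅ I[1,3]^4. HN layers by μ_θ (2 steps, strictly decreasing):
  μ^(1)=4; μ^(2)=-2

((0, 0, 4); (4, 4, 0))


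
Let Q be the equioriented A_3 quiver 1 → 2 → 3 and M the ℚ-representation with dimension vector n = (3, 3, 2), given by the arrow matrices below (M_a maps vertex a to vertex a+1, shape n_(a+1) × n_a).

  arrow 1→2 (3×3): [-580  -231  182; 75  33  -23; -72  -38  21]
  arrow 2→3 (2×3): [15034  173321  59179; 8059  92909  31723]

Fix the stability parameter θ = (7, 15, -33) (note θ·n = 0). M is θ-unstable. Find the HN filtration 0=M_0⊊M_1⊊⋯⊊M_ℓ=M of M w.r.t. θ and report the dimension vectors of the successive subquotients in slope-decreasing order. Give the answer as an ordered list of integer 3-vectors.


Via rank(M_{q-1}∘⋯∘M_p): M ≅ I[1,2], I[1,3]^2.
μ_θ-semistable layers: μ^(1)=15; μ^(2)=7; μ^(3)=-11/3

((0, 1, 0); (1, 0, 0); (2, 2, 2))


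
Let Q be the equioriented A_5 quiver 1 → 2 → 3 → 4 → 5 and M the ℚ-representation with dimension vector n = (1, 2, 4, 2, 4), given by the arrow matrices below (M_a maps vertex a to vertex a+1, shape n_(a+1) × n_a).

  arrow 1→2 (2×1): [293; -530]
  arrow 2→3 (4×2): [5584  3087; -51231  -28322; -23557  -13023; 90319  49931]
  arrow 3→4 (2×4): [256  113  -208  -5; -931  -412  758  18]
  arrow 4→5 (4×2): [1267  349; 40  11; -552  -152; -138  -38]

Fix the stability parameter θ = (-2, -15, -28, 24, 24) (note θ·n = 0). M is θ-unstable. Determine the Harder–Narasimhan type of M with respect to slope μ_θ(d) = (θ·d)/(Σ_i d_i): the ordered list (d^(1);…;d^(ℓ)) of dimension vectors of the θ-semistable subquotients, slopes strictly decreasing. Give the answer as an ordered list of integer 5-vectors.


Via rank(M_{q-1}∘⋯∘M_p): M ≅ I[1,5], I[2,5], I[3,3]^2, I[5,5]^2.
μ_θ-semistable layers: μ^(1)=24; μ^(2)=-15; μ^(3)=-43/2; μ^(4)=-28

((0, 0, 0, 2, 4); (1, 1, 1, 0, 0); (0, 1, 1, 0, 0); (0, 0, 2, 0, 0))


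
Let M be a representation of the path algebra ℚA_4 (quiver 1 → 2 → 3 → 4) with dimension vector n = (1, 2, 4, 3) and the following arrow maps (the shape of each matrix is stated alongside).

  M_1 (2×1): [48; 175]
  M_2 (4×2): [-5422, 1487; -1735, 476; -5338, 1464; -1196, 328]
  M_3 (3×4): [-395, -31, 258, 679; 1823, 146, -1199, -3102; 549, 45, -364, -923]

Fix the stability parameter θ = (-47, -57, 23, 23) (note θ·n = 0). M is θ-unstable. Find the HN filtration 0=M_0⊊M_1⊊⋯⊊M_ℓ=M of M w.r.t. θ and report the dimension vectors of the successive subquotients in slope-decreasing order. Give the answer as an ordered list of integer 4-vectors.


Via rank(M_{q-1}∘⋯∘M_p): M ≅ I[1,4], I[2,4], I[3,3], I[3,4].
μ_θ-semistable layers: μ^(1)=23; μ^(2)=-52; μ^(3)=-57

((0, 0, 4, 3); (1, 1, 0, 0); (0, 1, 0, 0))


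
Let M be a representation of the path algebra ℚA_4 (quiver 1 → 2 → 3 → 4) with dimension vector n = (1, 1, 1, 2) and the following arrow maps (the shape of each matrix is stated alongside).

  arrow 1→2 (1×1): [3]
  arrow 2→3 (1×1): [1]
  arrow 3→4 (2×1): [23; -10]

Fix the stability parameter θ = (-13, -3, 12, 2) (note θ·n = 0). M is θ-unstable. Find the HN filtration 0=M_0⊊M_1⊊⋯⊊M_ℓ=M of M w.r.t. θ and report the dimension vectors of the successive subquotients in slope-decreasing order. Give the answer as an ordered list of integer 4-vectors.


Barcode: M ≅ I[1,4], I[4,4]. HN layers by μ_θ (4 steps, strictly decreasing):
  μ^(1)=7; μ^(2)=2; μ^(3)=-3; μ^(4)=-13

((0, 0, 1, 1); (0, 0, 0, 1); (0, 1, 0, 0); (1, 0, 0, 0))


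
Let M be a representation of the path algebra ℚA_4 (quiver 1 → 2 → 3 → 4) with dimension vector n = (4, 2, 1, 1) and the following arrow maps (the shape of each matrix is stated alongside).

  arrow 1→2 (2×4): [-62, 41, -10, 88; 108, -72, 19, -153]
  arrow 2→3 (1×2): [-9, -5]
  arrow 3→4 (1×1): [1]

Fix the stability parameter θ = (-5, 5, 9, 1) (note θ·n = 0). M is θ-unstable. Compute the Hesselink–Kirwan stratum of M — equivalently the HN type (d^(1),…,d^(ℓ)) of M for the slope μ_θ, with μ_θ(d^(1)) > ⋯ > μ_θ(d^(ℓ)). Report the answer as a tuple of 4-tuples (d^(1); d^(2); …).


Interval decomposition of M: I[1,1]^2, I[1,2], I[1,4].
HN type (ℓ=2): μ^(1)=5; μ^(2)=-5

((0, 2, 1, 1); (4, 0, 0, 0))


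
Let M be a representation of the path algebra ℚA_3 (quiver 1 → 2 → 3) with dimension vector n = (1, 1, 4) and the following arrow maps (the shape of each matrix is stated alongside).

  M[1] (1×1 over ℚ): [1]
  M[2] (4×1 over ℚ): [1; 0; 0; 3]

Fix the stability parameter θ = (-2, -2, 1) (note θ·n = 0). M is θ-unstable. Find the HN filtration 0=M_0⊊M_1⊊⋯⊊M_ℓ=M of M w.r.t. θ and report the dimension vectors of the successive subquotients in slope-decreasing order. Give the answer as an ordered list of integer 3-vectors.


Via rank(M_{q-1}∘⋯∘M_p): M ≅ I[1,3], I[3,3]^3.
μ_θ-semistable layers: μ^(1)=1; μ^(2)=-2

((0, 0, 4); (1, 1, 0))


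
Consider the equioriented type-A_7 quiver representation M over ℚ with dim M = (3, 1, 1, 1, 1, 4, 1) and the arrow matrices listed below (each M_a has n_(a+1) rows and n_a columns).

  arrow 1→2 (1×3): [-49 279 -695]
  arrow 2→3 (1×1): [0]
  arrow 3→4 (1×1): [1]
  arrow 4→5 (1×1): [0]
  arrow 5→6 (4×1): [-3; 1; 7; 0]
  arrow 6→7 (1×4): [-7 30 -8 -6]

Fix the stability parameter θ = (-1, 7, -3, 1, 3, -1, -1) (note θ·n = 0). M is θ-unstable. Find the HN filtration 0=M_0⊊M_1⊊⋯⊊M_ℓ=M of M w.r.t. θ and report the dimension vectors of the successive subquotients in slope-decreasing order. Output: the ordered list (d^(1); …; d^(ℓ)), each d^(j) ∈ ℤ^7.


Via rank(M_{q-1}∘⋯∘M_p): M ≅ I[1,1]^2, I[1,2], I[3,4], I[5,7], I[6,6]^3.
μ_θ-semistable layers: μ^(1)=7; μ^(2)=1; μ^(3)=1/3; μ^(4)=-1; μ^(5)=-3

((0, 1, 0, 0, 0, 0, 0); (0, 0, 0, 1, 0, 0, 0); (0, 0, 0, 0, 1, 1, 1); (3, 0, 0, 0, 0, 3, 0); (0, 0, 1, 0, 0, 0, 0))


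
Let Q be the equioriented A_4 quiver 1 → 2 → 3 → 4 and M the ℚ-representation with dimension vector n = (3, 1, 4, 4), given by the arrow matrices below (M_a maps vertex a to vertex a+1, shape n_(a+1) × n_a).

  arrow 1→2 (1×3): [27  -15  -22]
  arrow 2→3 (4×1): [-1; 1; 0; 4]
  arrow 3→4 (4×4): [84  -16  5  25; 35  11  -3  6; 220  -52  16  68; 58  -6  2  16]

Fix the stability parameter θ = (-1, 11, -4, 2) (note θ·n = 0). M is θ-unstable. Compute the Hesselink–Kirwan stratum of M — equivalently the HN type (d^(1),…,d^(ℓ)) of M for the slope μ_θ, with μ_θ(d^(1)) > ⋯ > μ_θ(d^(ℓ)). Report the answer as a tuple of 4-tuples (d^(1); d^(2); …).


Interval decomposition of M: I[1,1]^2, I[1,3], I[3,3], I[3,4]^2, I[4,4]^2.
HN type (ℓ=4): μ^(1)=7/2; μ^(2)=2; μ^(3)=-1; μ^(4)=-4

((0, 1, 1, 0); (0, 0, 0, 4); (3, 0, 0, 0); (0, 0, 3, 0))


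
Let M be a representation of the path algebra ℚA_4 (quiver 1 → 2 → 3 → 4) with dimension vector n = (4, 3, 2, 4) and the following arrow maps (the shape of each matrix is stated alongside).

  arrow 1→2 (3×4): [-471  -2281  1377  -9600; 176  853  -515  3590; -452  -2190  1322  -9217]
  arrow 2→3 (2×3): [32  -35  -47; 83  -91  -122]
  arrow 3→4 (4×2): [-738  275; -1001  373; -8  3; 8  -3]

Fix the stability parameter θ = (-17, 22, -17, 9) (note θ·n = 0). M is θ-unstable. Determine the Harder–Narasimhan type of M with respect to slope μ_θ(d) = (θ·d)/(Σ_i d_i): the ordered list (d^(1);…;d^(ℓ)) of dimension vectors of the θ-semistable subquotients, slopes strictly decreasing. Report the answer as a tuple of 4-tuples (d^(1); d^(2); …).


Via rank(M_{q-1}∘⋯∘M_p): M ≅ I[1,1], I[1,2], I[1,4]^2, I[4,4]^2.
μ_θ-semistable layers: μ^(1)=22; μ^(2)=9; μ^(3)=5/2; μ^(4)=-17

((0, 1, 0, 0); (0, 0, 0, 4); (0, 2, 2, 0); (4, 0, 0, 0))


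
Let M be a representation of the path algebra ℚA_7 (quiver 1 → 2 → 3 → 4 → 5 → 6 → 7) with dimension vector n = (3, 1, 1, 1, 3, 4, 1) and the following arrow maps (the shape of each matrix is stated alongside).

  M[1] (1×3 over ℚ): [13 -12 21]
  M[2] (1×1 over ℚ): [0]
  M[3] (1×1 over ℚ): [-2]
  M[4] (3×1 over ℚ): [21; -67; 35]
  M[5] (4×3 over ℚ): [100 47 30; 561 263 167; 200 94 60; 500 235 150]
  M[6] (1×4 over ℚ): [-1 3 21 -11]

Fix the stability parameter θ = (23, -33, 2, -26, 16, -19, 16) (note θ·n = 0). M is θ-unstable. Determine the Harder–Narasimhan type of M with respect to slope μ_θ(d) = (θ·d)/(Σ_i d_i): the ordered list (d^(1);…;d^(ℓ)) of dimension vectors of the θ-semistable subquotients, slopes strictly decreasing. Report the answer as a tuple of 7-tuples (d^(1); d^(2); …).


Via rank(M_{q-1}∘⋯∘M_p): M ≅ I[1,1]^2, I[1,2], I[3,7], I[5,5], I[5,6], I[6,6]^2.
μ_θ-semistable layers: μ^(1)=23; μ^(2)=16; μ^(3)=-3/2; μ^(4)=-5; μ^(5)=-12; μ^(6)=-19

((2, 0, 0, 0, 0, 0, 0); (0, 0, 0, 0, 1, 0, 1); (0, 0, 0, 0, 2, 2, 0); (1, 1, 0, 0, 0, 0, 0); (0, 0, 1, 1, 0, 0, 0); (0, 0, 0, 0, 0, 2, 0))


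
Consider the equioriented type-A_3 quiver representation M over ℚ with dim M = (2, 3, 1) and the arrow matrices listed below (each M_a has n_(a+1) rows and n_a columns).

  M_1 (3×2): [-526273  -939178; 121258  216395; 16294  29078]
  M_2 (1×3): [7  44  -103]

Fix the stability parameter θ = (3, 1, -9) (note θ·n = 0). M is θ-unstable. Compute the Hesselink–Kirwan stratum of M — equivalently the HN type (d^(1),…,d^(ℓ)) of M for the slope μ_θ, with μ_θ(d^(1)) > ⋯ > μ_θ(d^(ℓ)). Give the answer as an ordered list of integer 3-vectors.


Barcode: M ≅ I[1,2], I[1,3], I[2,2]. HN layers by μ_θ (3 steps, strictly decreasing):
  μ^(1)=2; μ^(2)=1; μ^(3)=-5/3

((1, 1, 0); (0, 1, 0); (1, 1, 1))


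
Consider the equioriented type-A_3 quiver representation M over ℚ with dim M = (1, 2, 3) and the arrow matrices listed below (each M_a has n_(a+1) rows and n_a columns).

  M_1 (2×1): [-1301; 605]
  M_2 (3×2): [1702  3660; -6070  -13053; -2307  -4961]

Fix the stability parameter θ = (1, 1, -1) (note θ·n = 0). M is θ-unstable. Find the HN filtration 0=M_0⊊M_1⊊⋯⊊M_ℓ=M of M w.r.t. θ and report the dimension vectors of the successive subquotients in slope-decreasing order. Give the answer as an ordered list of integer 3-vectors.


Barcode: M ≅ I[1,3], I[2,3], I[3,3]. HN layers by μ_θ (3 steps, strictly decreasing):
  μ^(1)=1/3; μ^(2)=0; μ^(3)=-1

((1, 1, 1); (0, 1, 1); (0, 0, 1))


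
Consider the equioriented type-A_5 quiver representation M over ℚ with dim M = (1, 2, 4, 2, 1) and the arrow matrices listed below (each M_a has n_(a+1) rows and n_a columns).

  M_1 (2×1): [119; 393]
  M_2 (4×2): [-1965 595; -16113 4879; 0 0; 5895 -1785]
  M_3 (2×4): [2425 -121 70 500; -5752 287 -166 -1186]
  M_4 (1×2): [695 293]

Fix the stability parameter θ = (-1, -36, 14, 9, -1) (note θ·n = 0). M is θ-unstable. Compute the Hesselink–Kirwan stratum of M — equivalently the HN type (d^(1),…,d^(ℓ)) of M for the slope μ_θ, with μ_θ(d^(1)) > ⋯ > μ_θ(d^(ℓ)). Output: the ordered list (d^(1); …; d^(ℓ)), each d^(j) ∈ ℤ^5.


Via rank(M_{q-1}∘⋯∘M_p): M ≅ I[1,2], I[2,5], I[3,3]^2, I[3,4].
μ_θ-semistable layers: μ^(1)=14; μ^(2)=23/2; μ^(3)=22/3; μ^(4)=-37/2; μ^(5)=-36

((0, 0, 2, 0, 0); (0, 0, 1, 1, 0); (0, 0, 1, 1, 1); (1, 1, 0, 0, 0); (0, 1, 0, 0, 0))


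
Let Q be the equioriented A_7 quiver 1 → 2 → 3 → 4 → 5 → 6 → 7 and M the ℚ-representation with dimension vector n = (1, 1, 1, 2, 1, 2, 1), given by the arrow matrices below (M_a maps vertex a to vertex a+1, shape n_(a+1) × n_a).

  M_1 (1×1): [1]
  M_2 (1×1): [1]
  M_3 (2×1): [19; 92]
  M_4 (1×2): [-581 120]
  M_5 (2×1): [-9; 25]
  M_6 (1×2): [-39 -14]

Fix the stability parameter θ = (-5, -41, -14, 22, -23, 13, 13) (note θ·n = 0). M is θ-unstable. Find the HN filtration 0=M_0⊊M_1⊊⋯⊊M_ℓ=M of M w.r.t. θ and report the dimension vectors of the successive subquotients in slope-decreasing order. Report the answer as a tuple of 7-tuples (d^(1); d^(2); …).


Via rank(M_{q-1}∘⋯∘M_p): M ≅ I[1,7], I[4,4], I[6,6].
μ_θ-semistable layers: μ^(1)=22; μ^(2)=13; μ^(3)=-1/2; μ^(4)=-14; μ^(5)=-23

((0, 0, 0, 1, 0, 0, 0); (0, 0, 0, 0, 0, 2, 1); (0, 0, 0, 1, 1, 0, 0); (0, 0, 1, 0, 0, 0, 0); (1, 1, 0, 0, 0, 0, 0))


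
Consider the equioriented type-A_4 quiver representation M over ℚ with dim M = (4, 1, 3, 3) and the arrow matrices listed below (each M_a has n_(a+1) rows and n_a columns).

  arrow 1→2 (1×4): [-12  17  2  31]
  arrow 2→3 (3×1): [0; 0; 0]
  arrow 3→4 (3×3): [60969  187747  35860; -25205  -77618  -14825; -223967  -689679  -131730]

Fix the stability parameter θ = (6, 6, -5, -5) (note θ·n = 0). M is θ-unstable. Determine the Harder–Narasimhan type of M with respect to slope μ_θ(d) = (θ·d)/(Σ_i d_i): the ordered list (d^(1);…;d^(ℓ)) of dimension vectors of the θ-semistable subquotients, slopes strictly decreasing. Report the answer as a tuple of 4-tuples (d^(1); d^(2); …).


Barcode: M ≅ I[1,1]^3, I[1,2], I[3,3], I[3,4]^2, I[4,4]. HN layers by μ_θ (2 steps, strictly decreasing):
  μ^(1)=6; μ^(2)=-5

((4, 1, 0, 0); (0, 0, 3, 3))


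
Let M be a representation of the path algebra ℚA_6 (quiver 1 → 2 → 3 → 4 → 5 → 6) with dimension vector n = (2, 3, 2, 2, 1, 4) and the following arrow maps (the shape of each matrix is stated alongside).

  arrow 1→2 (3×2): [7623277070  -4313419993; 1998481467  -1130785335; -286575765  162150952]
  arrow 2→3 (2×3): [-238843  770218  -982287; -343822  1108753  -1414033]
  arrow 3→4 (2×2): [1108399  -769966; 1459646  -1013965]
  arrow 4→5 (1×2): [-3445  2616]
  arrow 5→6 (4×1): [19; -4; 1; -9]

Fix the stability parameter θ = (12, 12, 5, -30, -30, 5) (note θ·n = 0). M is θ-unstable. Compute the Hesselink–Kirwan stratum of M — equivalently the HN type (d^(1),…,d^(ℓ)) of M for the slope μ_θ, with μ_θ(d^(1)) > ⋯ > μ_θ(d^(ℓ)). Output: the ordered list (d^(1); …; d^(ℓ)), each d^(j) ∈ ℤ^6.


Via rank(M_{q-1}∘⋯∘M_p): M ≅ I[1,4], I[1,6], I[2,2], I[6,6]^3.
μ_θ-semistable layers: μ^(1)=12; μ^(2)=5; μ^(3)=-1/4; μ^(4)=-31/5

((0, 1, 0, 0, 0, 0); (0, 0, 0, 0, 0, 4); (1, 1, 1, 1, 0, 0); (1, 1, 1, 1, 1, 0))


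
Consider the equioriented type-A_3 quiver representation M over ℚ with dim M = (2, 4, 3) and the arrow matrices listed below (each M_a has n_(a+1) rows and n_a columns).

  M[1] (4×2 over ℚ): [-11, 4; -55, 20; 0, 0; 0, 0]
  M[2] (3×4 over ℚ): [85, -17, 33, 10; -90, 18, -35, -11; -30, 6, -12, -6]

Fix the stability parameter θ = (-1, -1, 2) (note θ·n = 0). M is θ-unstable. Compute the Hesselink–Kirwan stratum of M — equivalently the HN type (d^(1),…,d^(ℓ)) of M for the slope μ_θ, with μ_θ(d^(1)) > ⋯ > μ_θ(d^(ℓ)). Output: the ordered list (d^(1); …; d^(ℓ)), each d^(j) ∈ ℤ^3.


Barcode: M ≅ I[1,1], I[1,2], I[2,2], I[2,3]^2, I[3,3]. HN layers by μ_θ (2 steps, strictly decreasing):
  μ^(1)=2; μ^(2)=-1

((0, 0, 3); (2, 4, 0))
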